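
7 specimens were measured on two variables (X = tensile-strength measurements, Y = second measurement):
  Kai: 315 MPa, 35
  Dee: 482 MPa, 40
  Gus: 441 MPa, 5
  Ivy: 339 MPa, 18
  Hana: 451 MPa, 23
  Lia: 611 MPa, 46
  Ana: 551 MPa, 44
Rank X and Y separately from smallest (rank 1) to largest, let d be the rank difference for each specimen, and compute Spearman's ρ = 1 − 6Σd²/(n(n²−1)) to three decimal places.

Ranks of variable 1: 1, 5, 3, 2, 4, 7, 6
Ranks of variable 2: 4, 5, 1, 2, 3, 7, 6
d = r₁ − r₂: -3, 0, 2, 0, 1, 0, 0
d²: 9, 0, 4, 0, 1, 0, 0; Σd² = 14
ρ = 1 − 6·14/(7·48) = 1 − 84/336 = 0.750

0.750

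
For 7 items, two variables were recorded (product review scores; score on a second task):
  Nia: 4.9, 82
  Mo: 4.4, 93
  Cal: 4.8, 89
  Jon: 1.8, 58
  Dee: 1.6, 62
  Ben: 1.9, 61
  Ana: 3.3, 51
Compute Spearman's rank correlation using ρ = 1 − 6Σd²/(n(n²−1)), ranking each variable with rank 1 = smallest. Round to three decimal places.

0.536

Ranks of variable 1: 7, 5, 6, 2, 1, 3, 4
Ranks of variable 2: 5, 7, 6, 2, 4, 3, 1
d = r₁ − r₂: 2, -2, 0, 0, -3, 0, 3
d²: 4, 4, 0, 0, 9, 0, 9; Σd² = 26
ρ = 1 − 6·26/(7·48) = 1 − 156/336 = 0.536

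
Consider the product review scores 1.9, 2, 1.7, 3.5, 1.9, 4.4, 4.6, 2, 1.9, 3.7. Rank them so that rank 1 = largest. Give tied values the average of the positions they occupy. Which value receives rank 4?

Sorted (descending): 4.6, 4.4, 3.7, 3.5, 2, 2, 1.9, 1.9, 1.9, 1.7
The 2 values of 2 occupy positions 5–6 → average rank (5+6)/2 = 5.5.
The 3 values of 1.9 occupy positions 7–9 → average rank 8.
Rank 4 → value 3.5.

3.5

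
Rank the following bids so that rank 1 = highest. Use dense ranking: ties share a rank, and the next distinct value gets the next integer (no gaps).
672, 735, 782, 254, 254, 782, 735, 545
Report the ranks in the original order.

Sorted (descending): 782, 782, 735, 735, 672, 545, 254, 254
The 2 values of 782 share dense rank 1.
The 2 values of 735 share dense rank 2.
The 2 values of 254 share dense rank 5.
Remaining distinct values take the next consecutive integers.

3, 2, 1, 5, 5, 1, 2, 4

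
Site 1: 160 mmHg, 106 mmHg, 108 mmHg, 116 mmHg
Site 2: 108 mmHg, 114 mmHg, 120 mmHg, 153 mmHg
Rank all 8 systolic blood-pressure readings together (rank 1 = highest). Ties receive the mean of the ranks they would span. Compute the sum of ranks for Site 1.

Sorted (descending): 160, 153, 120, 116, 114, 108, 108, 106
The 2 values of 108 occupy positions 6–7 → average rank (6+7)/2 = 6.5.
Site 1 values → pooled ranks: 160→1, 106→8, 108→6.5, 116→4
Rank sum = 1 + 8 + 6.5 + 4 = 19.5

19.5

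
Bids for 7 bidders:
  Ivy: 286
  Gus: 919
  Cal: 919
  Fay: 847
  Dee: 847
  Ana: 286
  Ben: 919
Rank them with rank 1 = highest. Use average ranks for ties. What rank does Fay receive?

Sorted (descending): 919, 919, 919, 847, 847, 286, 286
The 3 values of 919 occupy positions 1–3 → average rank 2.
The 2 values of 847 occupy positions 4–5 → average rank (4+5)/2 = 4.5.
The 2 values of 286 occupy positions 6–7 → average rank (6+7)/2 = 6.5.
Fay has value 847 → rank 4.5.

4.5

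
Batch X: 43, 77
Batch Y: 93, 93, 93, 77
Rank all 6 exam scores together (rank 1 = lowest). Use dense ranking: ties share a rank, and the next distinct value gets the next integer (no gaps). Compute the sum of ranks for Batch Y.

11

Sorted (ascending): 43, 77, 77, 93, 93, 93
The 2 values of 77 share dense rank 2.
The 3 values of 93 share dense rank 3.
Remaining distinct values take the next consecutive integers.
Batch Y values → pooled ranks: 93→3, 93→3, 93→3, 77→2
Rank sum = 3 + 3 + 3 + 2 = 11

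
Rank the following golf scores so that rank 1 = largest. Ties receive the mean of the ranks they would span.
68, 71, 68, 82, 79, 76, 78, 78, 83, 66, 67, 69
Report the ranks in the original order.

Sorted (descending): 83, 82, 79, 78, 78, 76, 71, 69, 68, 68, 67, 66
The 2 values of 78 occupy positions 4–5 → average rank (4+5)/2 = 4.5.
The 2 values of 68 occupy positions 9–10 → average rank (9+10)/2 = 9.5.

9.5, 7, 9.5, 2, 3, 6, 4.5, 4.5, 1, 12, 11, 8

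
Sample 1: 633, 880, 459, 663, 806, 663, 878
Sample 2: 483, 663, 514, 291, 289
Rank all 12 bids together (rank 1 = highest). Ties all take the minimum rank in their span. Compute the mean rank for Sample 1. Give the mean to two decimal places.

4.43

Sorted (descending): 880, 878, 806, 663, 663, 663, 633, 514, 483, 459, 291, 289
The 3 values of 663 occupy positions 4–6 → each gets rank 4.
Sample 1 values → pooled ranks: 633→7, 880→1, 459→10, 663→4, 806→3, 663→4, 878→2
Mean rank = (7 + 1 + 10 + 4 + 3 + 4 + 2) / 7 = 4.43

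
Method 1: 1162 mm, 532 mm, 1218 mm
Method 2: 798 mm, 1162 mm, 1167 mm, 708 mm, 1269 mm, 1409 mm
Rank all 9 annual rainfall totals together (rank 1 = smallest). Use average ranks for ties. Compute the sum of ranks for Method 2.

Sorted (ascending): 532, 708, 798, 1162, 1162, 1167, 1218, 1269, 1409
The 2 values of 1162 occupy positions 4–5 → average rank (4+5)/2 = 4.5.
Method 2 values → pooled ranks: 798→3, 1162→4.5, 1167→6, 708→2, 1269→8, 1409→9
Rank sum = 3 + 4.5 + 6 + 2 + 8 + 9 = 32.5

32.5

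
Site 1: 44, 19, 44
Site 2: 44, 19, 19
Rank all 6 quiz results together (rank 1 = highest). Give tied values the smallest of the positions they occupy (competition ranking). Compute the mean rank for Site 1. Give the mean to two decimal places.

Sorted (descending): 44, 44, 44, 19, 19, 19
The 3 values of 44 occupy positions 1–3 → each gets rank 1.
The 3 values of 19 occupy positions 4–6 → each gets rank 4.
Site 1 values → pooled ranks: 44→1, 19→4, 44→1
Mean rank = (1 + 4 + 1) / 3 = 2.00

2.00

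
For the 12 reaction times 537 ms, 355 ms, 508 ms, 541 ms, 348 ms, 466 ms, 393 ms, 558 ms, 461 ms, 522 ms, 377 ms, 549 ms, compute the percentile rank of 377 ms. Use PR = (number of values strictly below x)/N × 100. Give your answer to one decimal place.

N = 12.
Strictly below 377: 2. Equal to 377: 1.
PR = 2/12 × 100 = 16.7

16.7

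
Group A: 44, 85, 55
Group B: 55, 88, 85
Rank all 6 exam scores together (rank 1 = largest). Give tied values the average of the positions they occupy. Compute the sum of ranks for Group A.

Sorted (descending): 88, 85, 85, 55, 55, 44
The 2 values of 85 occupy positions 2–3 → average rank (2+3)/2 = 2.5.
The 2 values of 55 occupy positions 4–5 → average rank (4+5)/2 = 4.5.
Group A values → pooled ranks: 44→6, 85→2.5, 55→4.5
Rank sum = 6 + 2.5 + 4.5 = 13

13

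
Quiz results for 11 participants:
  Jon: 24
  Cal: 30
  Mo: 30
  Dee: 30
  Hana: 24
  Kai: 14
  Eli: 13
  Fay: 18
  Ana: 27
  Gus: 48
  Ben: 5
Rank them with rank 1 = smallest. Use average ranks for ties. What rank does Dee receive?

9

Sorted (ascending): 5, 13, 14, 18, 24, 24, 27, 30, 30, 30, 48
The 2 values of 24 occupy positions 5–6 → average rank (5+6)/2 = 5.5.
The 3 values of 30 occupy positions 8–10 → average rank 9.
Dee has value 30 → rank 9.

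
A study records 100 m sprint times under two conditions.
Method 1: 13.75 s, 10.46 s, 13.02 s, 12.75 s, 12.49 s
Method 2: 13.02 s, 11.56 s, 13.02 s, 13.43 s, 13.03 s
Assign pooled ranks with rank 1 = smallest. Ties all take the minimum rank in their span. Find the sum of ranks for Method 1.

Sorted (ascending): 10.46, 11.56, 12.49, 12.75, 13.02, 13.02, 13.02, 13.03, 13.43, 13.75
The 3 values of 13.02 occupy positions 5–7 → each gets rank 5.
Method 1 values → pooled ranks: 13.75→10, 10.46→1, 13.02→5, 12.75→4, 12.49→3
Rank sum = 10 + 1 + 5 + 4 + 3 = 23

23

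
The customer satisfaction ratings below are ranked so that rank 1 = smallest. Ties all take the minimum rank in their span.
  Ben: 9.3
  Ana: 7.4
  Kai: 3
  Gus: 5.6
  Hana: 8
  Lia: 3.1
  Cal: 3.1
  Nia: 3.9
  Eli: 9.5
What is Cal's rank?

Sorted (ascending): 3, 3.1, 3.1, 3.9, 5.6, 7.4, 8, 9.3, 9.5
The 2 values of 3.1 occupy positions 2–3 → each gets rank 2.
Cal has value 3.1 → rank 2.

2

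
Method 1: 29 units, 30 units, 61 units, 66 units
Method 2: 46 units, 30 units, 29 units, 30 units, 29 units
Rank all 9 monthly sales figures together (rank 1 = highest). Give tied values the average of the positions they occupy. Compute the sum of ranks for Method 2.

29

Sorted (descending): 66, 61, 46, 30, 30, 30, 29, 29, 29
The 3 values of 30 occupy positions 4–6 → average rank 5.
The 3 values of 29 occupy positions 7–9 → average rank 8.
Method 2 values → pooled ranks: 46→3, 30→5, 29→8, 30→5, 29→8
Rank sum = 3 + 5 + 8 + 5 + 8 = 29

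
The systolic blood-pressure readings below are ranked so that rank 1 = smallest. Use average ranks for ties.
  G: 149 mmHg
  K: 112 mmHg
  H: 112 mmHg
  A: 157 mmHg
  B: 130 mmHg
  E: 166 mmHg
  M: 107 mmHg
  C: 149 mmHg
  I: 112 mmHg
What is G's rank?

Sorted (ascending): 107, 112, 112, 112, 130, 149, 149, 157, 166
The 3 values of 112 occupy positions 2–4 → average rank 3.
The 2 values of 149 occupy positions 6–7 → average rank (6+7)/2 = 6.5.
G has value 149 mmHg → rank 6.5.

6.5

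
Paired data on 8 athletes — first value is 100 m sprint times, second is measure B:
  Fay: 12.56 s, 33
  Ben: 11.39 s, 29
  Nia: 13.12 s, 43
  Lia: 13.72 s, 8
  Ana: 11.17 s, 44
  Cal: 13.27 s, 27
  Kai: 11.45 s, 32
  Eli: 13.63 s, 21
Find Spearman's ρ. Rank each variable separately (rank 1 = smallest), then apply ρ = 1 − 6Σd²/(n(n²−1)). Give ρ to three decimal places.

Ranks of variable 1: 4, 2, 5, 8, 1, 6, 3, 7
Ranks of variable 2: 6, 4, 7, 1, 8, 3, 5, 2
d = r₁ − r₂: -2, -2, -2, 7, -7, 3, -2, 5
d²: 4, 4, 4, 49, 49, 9, 4, 25; Σd² = 148
ρ = 1 − 6·148/(8·63) = 1 − 888/504 = -0.762

-0.762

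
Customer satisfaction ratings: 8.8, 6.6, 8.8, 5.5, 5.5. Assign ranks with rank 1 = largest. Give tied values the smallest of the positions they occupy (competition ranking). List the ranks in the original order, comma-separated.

1, 3, 1, 4, 4

Sorted (descending): 8.8, 8.8, 6.6, 5.5, 5.5
The 2 values of 8.8 occupy positions 1–2 → each gets rank 1.
The 2 values of 5.5 occupy positions 4–5 → each gets rank 4.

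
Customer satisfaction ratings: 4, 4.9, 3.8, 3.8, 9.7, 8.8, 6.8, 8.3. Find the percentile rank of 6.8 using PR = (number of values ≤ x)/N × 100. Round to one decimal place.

62.5

N = 8.
Strictly below 6.8: 4. Equal to 6.8: 1.
PR = 5/8 × 100 = 62.5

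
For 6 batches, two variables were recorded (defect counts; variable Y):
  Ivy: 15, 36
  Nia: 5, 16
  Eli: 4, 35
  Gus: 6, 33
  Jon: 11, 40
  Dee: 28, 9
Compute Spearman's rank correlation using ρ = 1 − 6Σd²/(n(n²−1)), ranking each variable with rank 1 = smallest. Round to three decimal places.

Ranks of variable 1: 5, 2, 1, 3, 4, 6
Ranks of variable 2: 5, 2, 4, 3, 6, 1
d = r₁ − r₂: 0, 0, -3, 0, -2, 5
d²: 0, 0, 9, 0, 4, 25; Σd² = 38
ρ = 1 − 6·38/(6·35) = 1 − 228/210 = -0.086

-0.086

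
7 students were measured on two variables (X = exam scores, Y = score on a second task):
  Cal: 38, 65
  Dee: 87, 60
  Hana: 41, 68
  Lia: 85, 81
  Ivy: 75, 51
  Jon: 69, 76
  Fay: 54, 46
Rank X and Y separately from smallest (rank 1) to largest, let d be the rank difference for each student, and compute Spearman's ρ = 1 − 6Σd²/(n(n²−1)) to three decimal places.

Ranks of variable 1: 1, 7, 2, 6, 5, 4, 3
Ranks of variable 2: 4, 3, 5, 7, 2, 6, 1
d = r₁ − r₂: -3, 4, -3, -1, 3, -2, 2
d²: 9, 16, 9, 1, 9, 4, 4; Σd² = 52
ρ = 1 − 6·52/(7·48) = 1 − 312/336 = 0.071

0.071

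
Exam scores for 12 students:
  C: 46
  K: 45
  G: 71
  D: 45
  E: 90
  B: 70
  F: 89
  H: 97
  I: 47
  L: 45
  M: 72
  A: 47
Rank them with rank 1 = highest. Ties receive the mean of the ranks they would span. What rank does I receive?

Sorted (descending): 97, 90, 89, 72, 71, 70, 47, 47, 46, 45, 45, 45
The 2 values of 47 occupy positions 7–8 → average rank (7+8)/2 = 7.5.
The 3 values of 45 occupy positions 10–12 → average rank 11.
I has value 47 → rank 7.5.

7.5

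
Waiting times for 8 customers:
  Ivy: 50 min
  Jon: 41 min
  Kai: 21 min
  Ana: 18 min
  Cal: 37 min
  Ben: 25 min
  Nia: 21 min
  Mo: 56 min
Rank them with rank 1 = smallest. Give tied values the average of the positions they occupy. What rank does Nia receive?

Sorted (ascending): 18, 21, 21, 25, 37, 41, 50, 56
The 2 values of 21 occupy positions 2–3 → average rank (2+3)/2 = 2.5.
Nia has value 21 min → rank 2.5.

2.5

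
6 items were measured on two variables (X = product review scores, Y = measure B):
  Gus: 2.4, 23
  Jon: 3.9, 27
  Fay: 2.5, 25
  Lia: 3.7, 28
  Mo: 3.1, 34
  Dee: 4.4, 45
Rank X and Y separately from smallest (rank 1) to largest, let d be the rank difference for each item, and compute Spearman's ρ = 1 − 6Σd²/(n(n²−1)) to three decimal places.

Ranks of variable 1: 1, 5, 2, 4, 3, 6
Ranks of variable 2: 1, 3, 2, 4, 5, 6
d = r₁ − r₂: 0, 2, 0, 0, -2, 0
d²: 0, 4, 0, 0, 4, 0; Σd² = 8
ρ = 1 − 6·8/(6·35) = 1 − 48/210 = 0.771

0.771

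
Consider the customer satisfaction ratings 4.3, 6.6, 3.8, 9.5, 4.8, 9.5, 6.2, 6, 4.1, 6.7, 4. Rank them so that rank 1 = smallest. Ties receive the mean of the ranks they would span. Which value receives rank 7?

Sorted (ascending): 3.8, 4, 4.1, 4.3, 4.8, 6, 6.2, 6.6, 6.7, 9.5, 9.5
The 2 values of 9.5 occupy positions 10–11 → average rank (10+11)/2 = 10.5.
Rank 7 → value 6.2.

6.2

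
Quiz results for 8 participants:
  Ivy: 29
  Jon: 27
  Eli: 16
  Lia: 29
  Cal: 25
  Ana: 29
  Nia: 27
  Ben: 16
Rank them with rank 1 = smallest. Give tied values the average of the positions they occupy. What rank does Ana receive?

Sorted (ascending): 16, 16, 25, 27, 27, 29, 29, 29
The 2 values of 16 occupy positions 1–2 → average rank (1+2)/2 = 1.5.
The 2 values of 27 occupy positions 4–5 → average rank (4+5)/2 = 4.5.
The 3 values of 29 occupy positions 6–8 → average rank 7.
Ana has value 29 → rank 7.

7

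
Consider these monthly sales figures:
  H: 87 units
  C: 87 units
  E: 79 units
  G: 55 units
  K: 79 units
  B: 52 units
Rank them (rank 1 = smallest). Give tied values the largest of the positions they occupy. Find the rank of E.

Sorted (ascending): 52, 55, 79, 79, 87, 87
The 2 values of 79 occupy positions 3–4 → each gets rank 4.
The 2 values of 87 occupy positions 5–6 → each gets rank 6.
E has value 79 units → rank 4.

4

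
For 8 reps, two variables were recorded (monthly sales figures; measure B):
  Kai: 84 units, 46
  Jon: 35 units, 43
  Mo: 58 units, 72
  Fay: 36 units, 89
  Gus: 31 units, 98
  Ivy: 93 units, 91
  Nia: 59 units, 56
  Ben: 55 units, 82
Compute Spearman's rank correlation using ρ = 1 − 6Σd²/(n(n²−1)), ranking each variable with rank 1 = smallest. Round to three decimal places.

Ranks of variable 1: 7, 2, 5, 3, 1, 8, 6, 4
Ranks of variable 2: 2, 1, 4, 6, 8, 7, 3, 5
d = r₁ − r₂: 5, 1, 1, -3, -7, 1, 3, -1
d²: 25, 1, 1, 9, 49, 1, 9, 1; Σd² = 96
ρ = 1 − 6·96/(8·63) = 1 − 576/504 = -0.143

-0.143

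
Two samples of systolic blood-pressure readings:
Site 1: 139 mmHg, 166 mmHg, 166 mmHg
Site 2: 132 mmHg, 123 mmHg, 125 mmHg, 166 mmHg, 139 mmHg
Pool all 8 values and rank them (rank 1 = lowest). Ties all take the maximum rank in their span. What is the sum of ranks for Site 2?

19

Sorted (ascending): 123, 125, 132, 139, 139, 166, 166, 166
The 2 values of 139 occupy positions 4–5 → each gets rank 5.
The 3 values of 166 occupy positions 6–8 → each gets rank 8.
Site 2 values → pooled ranks: 132→3, 123→1, 125→2, 166→8, 139→5
Rank sum = 3 + 1 + 2 + 8 + 5 = 19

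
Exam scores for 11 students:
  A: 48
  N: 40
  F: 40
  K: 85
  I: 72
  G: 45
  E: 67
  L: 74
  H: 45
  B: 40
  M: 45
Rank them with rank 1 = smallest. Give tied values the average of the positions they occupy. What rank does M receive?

Sorted (ascending): 40, 40, 40, 45, 45, 45, 48, 67, 72, 74, 85
The 3 values of 40 occupy positions 1–3 → average rank 2.
The 3 values of 45 occupy positions 4–6 → average rank 5.
M has value 45 → rank 5.

5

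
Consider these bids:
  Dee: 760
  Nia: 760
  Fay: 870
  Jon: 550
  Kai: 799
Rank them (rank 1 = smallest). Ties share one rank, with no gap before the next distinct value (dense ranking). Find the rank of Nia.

Sorted (ascending): 550, 760, 760, 799, 870
The 2 values of 760 share dense rank 2.
Remaining distinct values take the next consecutive integers.
Nia has value 760 → rank 2.

2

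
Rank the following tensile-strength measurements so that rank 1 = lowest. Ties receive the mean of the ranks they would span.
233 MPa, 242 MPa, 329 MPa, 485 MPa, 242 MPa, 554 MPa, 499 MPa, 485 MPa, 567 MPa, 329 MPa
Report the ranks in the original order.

Sorted (ascending): 233, 242, 242, 329, 329, 485, 485, 499, 554, 567
The 2 values of 242 occupy positions 2–3 → average rank (2+3)/2 = 2.5.
The 2 values of 329 occupy positions 4–5 → average rank (4+5)/2 = 4.5.
The 2 values of 485 occupy positions 6–7 → average rank (6+7)/2 = 6.5.

1, 2.5, 4.5, 6.5, 2.5, 9, 8, 6.5, 10, 4.5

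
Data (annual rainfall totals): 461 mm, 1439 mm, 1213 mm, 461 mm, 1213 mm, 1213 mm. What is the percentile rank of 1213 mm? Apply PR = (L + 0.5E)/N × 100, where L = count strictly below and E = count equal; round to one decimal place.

58.3

N = 6.
Strictly below 1213: 2. Equal to 1213: 3.
PR = (2 + 0.5·3)/6 × 100 = 58.3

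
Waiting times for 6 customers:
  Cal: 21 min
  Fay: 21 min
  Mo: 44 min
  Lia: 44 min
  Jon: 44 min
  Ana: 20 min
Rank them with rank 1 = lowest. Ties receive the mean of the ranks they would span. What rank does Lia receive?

Sorted (ascending): 20, 21, 21, 44, 44, 44
The 2 values of 21 occupy positions 2–3 → average rank (2+3)/2 = 2.5.
The 3 values of 44 occupy positions 4–6 → average rank 5.
Lia has value 44 min → rank 5.

5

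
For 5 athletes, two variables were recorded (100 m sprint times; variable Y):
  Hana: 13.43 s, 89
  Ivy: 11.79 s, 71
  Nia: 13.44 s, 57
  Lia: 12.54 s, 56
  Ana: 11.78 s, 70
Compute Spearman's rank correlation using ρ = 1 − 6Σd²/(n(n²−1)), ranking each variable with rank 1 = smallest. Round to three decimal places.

Ranks of variable 1: 4, 2, 5, 3, 1
Ranks of variable 2: 5, 4, 2, 1, 3
d = r₁ − r₂: -1, -2, 3, 2, -2
d²: 1, 4, 9, 4, 4; Σd² = 22
ρ = 1 − 6·22/(5·24) = 1 − 132/120 = -0.100

-0.100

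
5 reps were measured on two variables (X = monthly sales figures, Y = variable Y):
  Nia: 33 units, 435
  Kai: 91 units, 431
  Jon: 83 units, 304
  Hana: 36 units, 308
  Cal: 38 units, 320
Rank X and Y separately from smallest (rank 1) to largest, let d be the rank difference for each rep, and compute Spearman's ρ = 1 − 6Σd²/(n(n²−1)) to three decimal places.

-0.300

Ranks of variable 1: 1, 5, 4, 2, 3
Ranks of variable 2: 5, 4, 1, 2, 3
d = r₁ − r₂: -4, 1, 3, 0, 0
d²: 16, 1, 9, 0, 0; Σd² = 26
ρ = 1 − 6·26/(5·24) = 1 − 156/120 = -0.300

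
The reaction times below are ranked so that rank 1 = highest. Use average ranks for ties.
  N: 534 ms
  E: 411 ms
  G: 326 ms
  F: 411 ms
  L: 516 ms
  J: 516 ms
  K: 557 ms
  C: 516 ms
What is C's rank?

Sorted (descending): 557, 534, 516, 516, 516, 411, 411, 326
The 3 values of 516 occupy positions 3–5 → average rank 4.
The 2 values of 411 occupy positions 6–7 → average rank (6+7)/2 = 6.5.
C has value 516 ms → rank 4.

4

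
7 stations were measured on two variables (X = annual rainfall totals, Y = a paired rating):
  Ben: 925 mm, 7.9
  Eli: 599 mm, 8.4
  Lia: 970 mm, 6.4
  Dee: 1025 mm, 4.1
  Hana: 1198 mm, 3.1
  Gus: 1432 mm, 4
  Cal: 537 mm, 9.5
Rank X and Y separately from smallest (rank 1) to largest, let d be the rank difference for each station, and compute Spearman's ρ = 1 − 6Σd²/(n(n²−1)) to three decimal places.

-0.964

Ranks of variable 1: 3, 2, 4, 5, 6, 7, 1
Ranks of variable 2: 5, 6, 4, 3, 1, 2, 7
d = r₁ − r₂: -2, -4, 0, 2, 5, 5, -6
d²: 4, 16, 0, 4, 25, 25, 36; Σd² = 110
ρ = 1 − 6·110/(7·48) = 1 − 660/336 = -0.964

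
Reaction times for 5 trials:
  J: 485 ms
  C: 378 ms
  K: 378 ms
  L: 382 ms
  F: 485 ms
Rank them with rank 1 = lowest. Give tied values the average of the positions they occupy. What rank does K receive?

Sorted (ascending): 378, 378, 382, 485, 485
The 2 values of 378 occupy positions 1–2 → average rank (1+2)/2 = 1.5.
The 2 values of 485 occupy positions 4–5 → average rank (4+5)/2 = 4.5.
K has value 378 ms → rank 1.5.

1.5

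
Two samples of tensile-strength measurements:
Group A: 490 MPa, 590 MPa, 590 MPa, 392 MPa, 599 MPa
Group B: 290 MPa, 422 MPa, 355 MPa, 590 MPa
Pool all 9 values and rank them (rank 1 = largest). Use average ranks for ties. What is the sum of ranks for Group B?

26

Sorted (descending): 599, 590, 590, 590, 490, 422, 392, 355, 290
The 3 values of 590 occupy positions 2–4 → average rank 3.
Group B values → pooled ranks: 290→9, 422→6, 355→8, 590→3
Rank sum = 9 + 6 + 8 + 3 = 26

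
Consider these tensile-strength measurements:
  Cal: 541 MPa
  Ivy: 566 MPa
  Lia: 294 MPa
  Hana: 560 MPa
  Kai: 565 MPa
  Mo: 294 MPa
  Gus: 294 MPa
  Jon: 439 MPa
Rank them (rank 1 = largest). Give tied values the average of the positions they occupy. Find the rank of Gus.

Sorted (descending): 566, 565, 560, 541, 439, 294, 294, 294
The 3 values of 294 occupy positions 6–8 → average rank 7.
Gus has value 294 MPa → rank 7.

7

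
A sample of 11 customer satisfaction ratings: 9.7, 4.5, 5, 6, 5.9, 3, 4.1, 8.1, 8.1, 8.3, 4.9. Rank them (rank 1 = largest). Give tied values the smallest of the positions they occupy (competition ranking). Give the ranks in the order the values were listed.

Sorted (descending): 9.7, 8.3, 8.1, 8.1, 6, 5.9, 5, 4.9, 4.5, 4.1, 3
The 2 values of 8.1 occupy positions 3–4 → each gets rank 3.

1, 9, 7, 5, 6, 11, 10, 3, 3, 2, 8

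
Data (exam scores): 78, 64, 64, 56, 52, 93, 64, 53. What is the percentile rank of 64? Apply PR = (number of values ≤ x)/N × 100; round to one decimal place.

75.0

N = 8.
Strictly below 64: 3. Equal to 64: 3.
PR = 6/8 × 100 = 75.0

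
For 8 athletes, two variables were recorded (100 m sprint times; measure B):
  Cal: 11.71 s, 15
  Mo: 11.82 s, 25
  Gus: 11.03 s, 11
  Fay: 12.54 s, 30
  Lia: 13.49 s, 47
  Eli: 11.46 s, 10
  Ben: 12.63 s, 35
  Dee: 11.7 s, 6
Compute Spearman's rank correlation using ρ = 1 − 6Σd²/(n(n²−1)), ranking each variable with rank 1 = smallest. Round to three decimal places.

0.905

Ranks of variable 1: 4, 5, 1, 6, 8, 2, 7, 3
Ranks of variable 2: 4, 5, 3, 6, 8, 2, 7, 1
d = r₁ − r₂: 0, 0, -2, 0, 0, 0, 0, 2
d²: 0, 0, 4, 0, 0, 0, 0, 4; Σd² = 8
ρ = 1 − 6·8/(8·63) = 1 − 48/504 = 0.905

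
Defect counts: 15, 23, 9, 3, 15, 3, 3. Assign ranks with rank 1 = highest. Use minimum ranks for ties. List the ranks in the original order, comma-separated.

2, 1, 4, 5, 2, 5, 5

Sorted (descending): 23, 15, 15, 9, 3, 3, 3
The 2 values of 15 occupy positions 2–3 → each gets rank 2.
The 3 values of 3 occupy positions 5–7 → each gets rank 5.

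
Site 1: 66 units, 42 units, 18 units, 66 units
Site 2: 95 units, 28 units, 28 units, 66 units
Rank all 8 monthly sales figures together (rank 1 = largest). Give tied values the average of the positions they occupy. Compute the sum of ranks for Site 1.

Sorted (descending): 95, 66, 66, 66, 42, 28, 28, 18
The 3 values of 66 occupy positions 2–4 → average rank 3.
The 2 values of 28 occupy positions 6–7 → average rank (6+7)/2 = 6.5.
Site 1 values → pooled ranks: 66→3, 42→5, 18→8, 66→3
Rank sum = 3 + 5 + 8 + 3 = 19

19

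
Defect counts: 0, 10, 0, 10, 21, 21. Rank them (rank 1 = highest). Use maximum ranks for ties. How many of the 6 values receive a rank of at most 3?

2

Sorted (descending): 21, 21, 10, 10, 0, 0
The 2 values of 21 occupy positions 1–2 → each gets rank 2.
The 2 values of 10 occupy positions 3–4 → each gets rank 4.
The 2 values of 0 occupy positions 5–6 → each gets rank 6.
Ranks ≤ 3: {2, 2} → 2 values.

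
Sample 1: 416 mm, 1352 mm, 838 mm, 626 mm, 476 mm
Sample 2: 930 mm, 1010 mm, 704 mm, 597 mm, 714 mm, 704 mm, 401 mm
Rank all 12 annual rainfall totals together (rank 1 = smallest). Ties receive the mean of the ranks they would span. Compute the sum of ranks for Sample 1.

31

Sorted (ascending): 401, 416, 476, 597, 626, 704, 704, 714, 838, 930, 1010, 1352
The 2 values of 704 occupy positions 6–7 → average rank (6+7)/2 = 6.5.
Sample 1 values → pooled ranks: 416→2, 1352→12, 838→9, 626→5, 476→3
Rank sum = 2 + 12 + 9 + 5 + 3 = 31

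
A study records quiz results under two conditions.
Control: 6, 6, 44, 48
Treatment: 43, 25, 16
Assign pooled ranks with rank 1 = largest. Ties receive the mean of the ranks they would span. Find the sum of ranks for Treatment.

12

Sorted (descending): 48, 44, 43, 25, 16, 6, 6
The 2 values of 6 occupy positions 6–7 → average rank (6+7)/2 = 6.5.
Treatment values → pooled ranks: 43→3, 25→4, 16→5
Rank sum = 3 + 4 + 5 = 12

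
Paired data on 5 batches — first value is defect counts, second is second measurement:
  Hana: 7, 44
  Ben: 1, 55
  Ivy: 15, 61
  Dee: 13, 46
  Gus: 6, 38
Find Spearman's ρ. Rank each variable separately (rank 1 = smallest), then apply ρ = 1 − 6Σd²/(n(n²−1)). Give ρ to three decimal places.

0.400

Ranks of variable 1: 3, 1, 5, 4, 2
Ranks of variable 2: 2, 4, 5, 3, 1
d = r₁ − r₂: 1, -3, 0, 1, 1
d²: 1, 9, 0, 1, 1; Σd² = 12
ρ = 1 − 6·12/(5·24) = 1 − 72/120 = 0.400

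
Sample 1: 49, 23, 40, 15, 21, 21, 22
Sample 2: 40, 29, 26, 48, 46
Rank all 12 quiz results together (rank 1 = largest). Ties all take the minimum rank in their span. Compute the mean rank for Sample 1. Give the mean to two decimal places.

Sorted (descending): 49, 48, 46, 40, 40, 29, 26, 23, 22, 21, 21, 15
The 2 values of 40 occupy positions 4–5 → each gets rank 4.
The 2 values of 21 occupy positions 10–11 → each gets rank 10.
Sample 1 values → pooled ranks: 49→1, 23→8, 40→4, 15→12, 21→10, 21→10, 22→9
Mean rank = (1 + 8 + 4 + 12 + 10 + 10 + 9) / 7 = 7.71

7.71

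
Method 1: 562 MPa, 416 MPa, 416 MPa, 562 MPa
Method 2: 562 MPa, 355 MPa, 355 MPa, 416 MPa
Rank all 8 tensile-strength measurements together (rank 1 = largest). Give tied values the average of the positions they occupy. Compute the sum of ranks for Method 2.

22

Sorted (descending): 562, 562, 562, 416, 416, 416, 355, 355
The 3 values of 562 occupy positions 1–3 → average rank 2.
The 3 values of 416 occupy positions 4–6 → average rank 5.
The 2 values of 355 occupy positions 7–8 → average rank (7+8)/2 = 7.5.
Method 2 values → pooled ranks: 562→2, 355→7.5, 355→7.5, 416→5
Rank sum = 2 + 7.5 + 7.5 + 5 = 22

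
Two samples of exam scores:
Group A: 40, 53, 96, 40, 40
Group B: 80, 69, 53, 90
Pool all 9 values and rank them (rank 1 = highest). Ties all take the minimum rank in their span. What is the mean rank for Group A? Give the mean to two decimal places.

Sorted (descending): 96, 90, 80, 69, 53, 53, 40, 40, 40
The 2 values of 53 occupy positions 5–6 → each gets rank 5.
The 3 values of 40 occupy positions 7–9 → each gets rank 7.
Group A values → pooled ranks: 40→7, 53→5, 96→1, 40→7, 40→7
Mean rank = (7 + 5 + 1 + 7 + 7) / 5 = 5.40

5.40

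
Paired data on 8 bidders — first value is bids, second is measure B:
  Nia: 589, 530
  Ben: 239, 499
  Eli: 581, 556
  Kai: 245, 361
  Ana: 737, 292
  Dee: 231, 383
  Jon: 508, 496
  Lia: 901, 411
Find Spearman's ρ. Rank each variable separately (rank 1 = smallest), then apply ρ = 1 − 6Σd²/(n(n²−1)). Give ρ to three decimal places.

0.000

Ranks of variable 1: 6, 2, 5, 3, 7, 1, 4, 8
Ranks of variable 2: 7, 6, 8, 2, 1, 3, 5, 4
d = r₁ − r₂: -1, -4, -3, 1, 6, -2, -1, 4
d²: 1, 16, 9, 1, 36, 4, 1, 16; Σd² = 84
ρ = 1 − 6·84/(8·63) = 1 − 504/504 = 0.000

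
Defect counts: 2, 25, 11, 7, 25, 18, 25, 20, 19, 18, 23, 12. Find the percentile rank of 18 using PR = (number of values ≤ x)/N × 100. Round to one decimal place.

50.0

N = 12.
Strictly below 18: 4. Equal to 18: 2.
PR = 6/12 × 100 = 50.0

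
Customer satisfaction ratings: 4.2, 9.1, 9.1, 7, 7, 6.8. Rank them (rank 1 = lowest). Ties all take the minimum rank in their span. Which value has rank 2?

Sorted (ascending): 4.2, 6.8, 7, 7, 9.1, 9.1
The 2 values of 7 occupy positions 3–4 → each gets rank 3.
The 2 values of 9.1 occupy positions 5–6 → each gets rank 5.
Rank 2 → value 6.8.

6.8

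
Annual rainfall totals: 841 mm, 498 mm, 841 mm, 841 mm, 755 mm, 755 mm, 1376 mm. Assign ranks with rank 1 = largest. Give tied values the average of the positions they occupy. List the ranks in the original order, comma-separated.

Sorted (descending): 1376, 841, 841, 841, 755, 755, 498
The 3 values of 841 occupy positions 2–4 → average rank 3.
The 2 values of 755 occupy positions 5–6 → average rank (5+6)/2 = 5.5.

3, 7, 3, 3, 5.5, 5.5, 1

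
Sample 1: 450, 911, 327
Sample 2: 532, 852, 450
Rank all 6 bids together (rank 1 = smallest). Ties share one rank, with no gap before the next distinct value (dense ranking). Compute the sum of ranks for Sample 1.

8

Sorted (ascending): 327, 450, 450, 532, 852, 911
The 2 values of 450 share dense rank 2.
Remaining distinct values take the next consecutive integers.
Sample 1 values → pooled ranks: 450→2, 911→5, 327→1
Rank sum = 2 + 5 + 1 = 8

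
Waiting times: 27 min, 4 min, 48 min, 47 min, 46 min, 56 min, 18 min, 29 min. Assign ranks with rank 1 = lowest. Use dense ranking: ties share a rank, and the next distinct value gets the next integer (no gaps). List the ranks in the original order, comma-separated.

Sorted (ascending): 4, 18, 27, 29, 46, 47, 48, 56
No ties — each value takes its position as its rank.

3, 1, 7, 6, 5, 8, 2, 4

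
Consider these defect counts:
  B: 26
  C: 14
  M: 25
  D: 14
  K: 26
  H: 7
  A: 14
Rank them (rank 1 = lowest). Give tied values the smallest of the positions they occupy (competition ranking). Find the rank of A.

2

Sorted (ascending): 7, 14, 14, 14, 25, 26, 26
The 3 values of 14 occupy positions 2–4 → each gets rank 2.
The 2 values of 26 occupy positions 6–7 → each gets rank 6.
A has value 14 → rank 2.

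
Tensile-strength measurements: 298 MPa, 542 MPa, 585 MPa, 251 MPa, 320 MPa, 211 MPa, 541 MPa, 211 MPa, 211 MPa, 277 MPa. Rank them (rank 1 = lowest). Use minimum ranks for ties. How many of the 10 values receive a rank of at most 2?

3

Sorted (ascending): 211, 211, 211, 251, 277, 298, 320, 541, 542, 585
The 3 values of 211 occupy positions 1–3 → each gets rank 1.
Ranks ≤ 2: {1, 1, 1} → 3 values.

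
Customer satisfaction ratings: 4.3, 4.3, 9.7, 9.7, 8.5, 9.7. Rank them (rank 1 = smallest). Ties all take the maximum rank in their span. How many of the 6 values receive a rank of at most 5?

3

Sorted (ascending): 4.3, 4.3, 8.5, 9.7, 9.7, 9.7
The 2 values of 4.3 occupy positions 1–2 → each gets rank 2.
The 3 values of 9.7 occupy positions 4–6 → each gets rank 6.
Ranks ≤ 5: {2, 2, 3} → 3 values.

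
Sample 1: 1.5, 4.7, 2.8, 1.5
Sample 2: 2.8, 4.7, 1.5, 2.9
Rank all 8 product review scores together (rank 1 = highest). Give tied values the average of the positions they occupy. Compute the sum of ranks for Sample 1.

20

Sorted (descending): 4.7, 4.7, 2.9, 2.8, 2.8, 1.5, 1.5, 1.5
The 2 values of 4.7 occupy positions 1–2 → average rank (1+2)/2 = 1.5.
The 2 values of 2.8 occupy positions 4–5 → average rank (4+5)/2 = 4.5.
The 3 values of 1.5 occupy positions 6–8 → average rank 7.
Sample 1 values → pooled ranks: 1.5→7, 4.7→1.5, 2.8→4.5, 1.5→7
Rank sum = 7 + 1.5 + 4.5 + 7 = 20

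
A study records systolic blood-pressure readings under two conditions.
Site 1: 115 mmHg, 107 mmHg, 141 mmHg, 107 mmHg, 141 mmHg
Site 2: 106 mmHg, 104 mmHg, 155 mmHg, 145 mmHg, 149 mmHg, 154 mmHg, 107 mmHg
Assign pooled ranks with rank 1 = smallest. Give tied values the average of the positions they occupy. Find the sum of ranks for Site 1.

29

Sorted (ascending): 104, 106, 107, 107, 107, 115, 141, 141, 145, 149, 154, 155
The 3 values of 107 occupy positions 3–5 → average rank 4.
The 2 values of 141 occupy positions 7–8 → average rank (7+8)/2 = 7.5.
Site 1 values → pooled ranks: 115→6, 107→4, 141→7.5, 107→4, 141→7.5
Rank sum = 6 + 4 + 7.5 + 4 + 7.5 = 29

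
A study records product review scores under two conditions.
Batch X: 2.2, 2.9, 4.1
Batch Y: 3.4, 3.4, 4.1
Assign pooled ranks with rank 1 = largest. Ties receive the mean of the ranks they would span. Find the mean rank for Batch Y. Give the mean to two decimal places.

2.83

Sorted (descending): 4.1, 4.1, 3.4, 3.4, 2.9, 2.2
The 2 values of 4.1 occupy positions 1–2 → average rank (1+2)/2 = 1.5.
The 2 values of 3.4 occupy positions 3–4 → average rank (3+4)/2 = 3.5.
Batch Y values → pooled ranks: 3.4→3.5, 3.4→3.5, 4.1→1.5
Mean rank = (3.5 + 3.5 + 1.5) / 3 = 2.83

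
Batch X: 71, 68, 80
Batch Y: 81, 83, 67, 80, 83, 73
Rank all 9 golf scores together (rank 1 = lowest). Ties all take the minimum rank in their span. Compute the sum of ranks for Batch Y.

Sorted (ascending): 67, 68, 71, 73, 80, 80, 81, 83, 83
The 2 values of 80 occupy positions 5–6 → each gets rank 5.
The 2 values of 83 occupy positions 8–9 → each gets rank 8.
Batch Y values → pooled ranks: 81→7, 83→8, 67→1, 80→5, 83→8, 73→4
Rank sum = 7 + 8 + 1 + 5 + 8 + 4 = 33

33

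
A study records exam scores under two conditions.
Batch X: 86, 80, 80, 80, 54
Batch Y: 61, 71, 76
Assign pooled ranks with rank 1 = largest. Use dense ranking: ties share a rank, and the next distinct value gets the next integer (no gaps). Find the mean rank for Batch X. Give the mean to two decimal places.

2.60

Sorted (descending): 86, 80, 80, 80, 76, 71, 61, 54
The 3 values of 80 share dense rank 2.
Remaining distinct values take the next consecutive integers.
Batch X values → pooled ranks: 86→1, 80→2, 80→2, 80→2, 54→6
Mean rank = (1 + 2 + 2 + 2 + 6) / 5 = 2.60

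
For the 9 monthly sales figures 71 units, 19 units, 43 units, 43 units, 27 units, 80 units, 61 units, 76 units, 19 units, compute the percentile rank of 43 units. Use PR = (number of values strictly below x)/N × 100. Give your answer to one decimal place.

33.3

N = 9.
Strictly below 43: 3. Equal to 43: 2.
PR = 3/9 × 100 = 33.3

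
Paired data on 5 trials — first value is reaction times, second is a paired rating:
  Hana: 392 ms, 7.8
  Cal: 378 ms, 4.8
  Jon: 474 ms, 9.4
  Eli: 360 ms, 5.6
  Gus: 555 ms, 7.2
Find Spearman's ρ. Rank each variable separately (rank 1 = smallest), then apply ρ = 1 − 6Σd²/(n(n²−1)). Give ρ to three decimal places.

0.600

Ranks of variable 1: 3, 2, 4, 1, 5
Ranks of variable 2: 4, 1, 5, 2, 3
d = r₁ − r₂: -1, 1, -1, -1, 2
d²: 1, 1, 1, 1, 4; Σd² = 8
ρ = 1 − 6·8/(5·24) = 1 − 48/120 = 0.600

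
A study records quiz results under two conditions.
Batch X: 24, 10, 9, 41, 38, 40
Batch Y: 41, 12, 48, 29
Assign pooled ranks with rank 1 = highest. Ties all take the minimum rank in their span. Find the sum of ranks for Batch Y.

Sorted (descending): 48, 41, 41, 40, 38, 29, 24, 12, 10, 9
The 2 values of 41 occupy positions 2–3 → each gets rank 2.
Batch Y values → pooled ranks: 41→2, 12→8, 48→1, 29→6
Rank sum = 2 + 8 + 1 + 6 = 17

17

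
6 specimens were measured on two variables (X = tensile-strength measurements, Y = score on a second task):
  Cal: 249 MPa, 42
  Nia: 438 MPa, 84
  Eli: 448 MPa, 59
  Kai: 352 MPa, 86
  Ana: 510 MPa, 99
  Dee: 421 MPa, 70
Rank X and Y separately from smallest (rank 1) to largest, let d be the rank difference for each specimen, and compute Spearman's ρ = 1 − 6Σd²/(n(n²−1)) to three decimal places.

Ranks of variable 1: 1, 4, 5, 2, 6, 3
Ranks of variable 2: 1, 4, 2, 5, 6, 3
d = r₁ − r₂: 0, 0, 3, -3, 0, 0
d²: 0, 0, 9, 9, 0, 0; Σd² = 18
ρ = 1 − 6·18/(6·35) = 1 − 108/210 = 0.486

0.486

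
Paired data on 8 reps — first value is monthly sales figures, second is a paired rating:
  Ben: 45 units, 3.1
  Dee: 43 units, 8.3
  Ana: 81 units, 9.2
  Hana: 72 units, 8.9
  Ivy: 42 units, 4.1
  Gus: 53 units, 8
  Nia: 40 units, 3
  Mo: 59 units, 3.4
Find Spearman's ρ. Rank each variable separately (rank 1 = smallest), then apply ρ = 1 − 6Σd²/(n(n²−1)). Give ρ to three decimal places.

0.690

Ranks of variable 1: 4, 3, 8, 7, 2, 5, 1, 6
Ranks of variable 2: 2, 6, 8, 7, 4, 5, 1, 3
d = r₁ − r₂: 2, -3, 0, 0, -2, 0, 0, 3
d²: 4, 9, 0, 0, 4, 0, 0, 9; Σd² = 26
ρ = 1 − 6·26/(8·63) = 1 − 156/504 = 0.690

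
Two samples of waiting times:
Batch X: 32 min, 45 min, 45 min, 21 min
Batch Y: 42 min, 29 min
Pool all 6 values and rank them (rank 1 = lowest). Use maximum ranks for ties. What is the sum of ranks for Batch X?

Sorted (ascending): 21, 29, 32, 42, 45, 45
The 2 values of 45 occupy positions 5–6 → each gets rank 6.
Batch X values → pooled ranks: 32→3, 45→6, 45→6, 21→1
Rank sum = 3 + 6 + 6 + 1 = 16

16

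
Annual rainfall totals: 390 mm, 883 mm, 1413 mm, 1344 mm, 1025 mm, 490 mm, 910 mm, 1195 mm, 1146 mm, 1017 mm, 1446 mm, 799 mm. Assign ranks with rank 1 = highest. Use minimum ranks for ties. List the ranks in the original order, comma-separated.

12, 9, 2, 3, 6, 11, 8, 4, 5, 7, 1, 10

Sorted (descending): 1446, 1413, 1344, 1195, 1146, 1025, 1017, 910, 883, 799, 490, 390
No ties — each value takes its position as its rank.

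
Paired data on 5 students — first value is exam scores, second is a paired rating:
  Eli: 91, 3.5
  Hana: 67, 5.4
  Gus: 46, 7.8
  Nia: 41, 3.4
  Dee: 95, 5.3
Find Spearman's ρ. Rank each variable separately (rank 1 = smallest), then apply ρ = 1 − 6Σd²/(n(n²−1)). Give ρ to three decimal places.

Ranks of variable 1: 4, 3, 2, 1, 5
Ranks of variable 2: 2, 4, 5, 1, 3
d = r₁ − r₂: 2, -1, -3, 0, 2
d²: 4, 1, 9, 0, 4; Σd² = 18
ρ = 1 − 6·18/(5·24) = 1 − 108/120 = 0.100

0.100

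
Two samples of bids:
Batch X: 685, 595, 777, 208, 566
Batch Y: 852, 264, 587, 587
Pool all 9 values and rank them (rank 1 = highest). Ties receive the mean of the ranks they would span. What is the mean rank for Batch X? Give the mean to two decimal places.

5.00

Sorted (descending): 852, 777, 685, 595, 587, 587, 566, 264, 208
The 2 values of 587 occupy positions 5–6 → average rank (5+6)/2 = 5.5.
Batch X values → pooled ranks: 685→3, 595→4, 777→2, 208→9, 566→7
Mean rank = (3 + 4 + 2 + 9 + 7) / 5 = 5.00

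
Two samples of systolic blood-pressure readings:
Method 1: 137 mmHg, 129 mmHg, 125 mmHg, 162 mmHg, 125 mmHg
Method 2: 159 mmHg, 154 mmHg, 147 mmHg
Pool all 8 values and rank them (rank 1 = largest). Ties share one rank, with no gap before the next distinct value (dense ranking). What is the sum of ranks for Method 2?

9

Sorted (descending): 162, 159, 154, 147, 137, 129, 125, 125
The 2 values of 125 share dense rank 7.
Remaining distinct values take the next consecutive integers.
Method 2 values → pooled ranks: 159→2, 154→3, 147→4
Rank sum = 2 + 3 + 4 = 9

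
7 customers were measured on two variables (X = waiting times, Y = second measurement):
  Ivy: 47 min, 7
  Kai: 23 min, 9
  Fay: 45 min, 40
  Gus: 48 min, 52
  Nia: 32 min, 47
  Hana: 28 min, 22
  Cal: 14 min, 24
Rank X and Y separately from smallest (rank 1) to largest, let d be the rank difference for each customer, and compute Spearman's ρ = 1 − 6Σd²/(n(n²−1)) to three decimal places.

0.321

Ranks of variable 1: 6, 2, 5, 7, 4, 3, 1
Ranks of variable 2: 1, 2, 5, 7, 6, 3, 4
d = r₁ − r₂: 5, 0, 0, 0, -2, 0, -3
d²: 25, 0, 0, 0, 4, 0, 9; Σd² = 38
ρ = 1 − 6·38/(7·48) = 1 − 228/336 = 0.321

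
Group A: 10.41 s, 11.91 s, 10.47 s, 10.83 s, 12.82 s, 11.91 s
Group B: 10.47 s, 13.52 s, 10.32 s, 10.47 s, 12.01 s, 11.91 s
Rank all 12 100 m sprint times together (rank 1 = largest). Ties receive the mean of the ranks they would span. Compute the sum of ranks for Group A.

Sorted (descending): 13.52, 12.82, 12.01, 11.91, 11.91, 11.91, 10.83, 10.47, 10.47, 10.47, 10.41, 10.32
The 3 values of 11.91 occupy positions 4–6 → average rank 5.
The 3 values of 10.47 occupy positions 8–10 → average rank 9.
Group A values → pooled ranks: 10.41→11, 11.91→5, 10.47→9, 10.83→7, 12.82→2, 11.91→5
Rank sum = 11 + 5 + 9 + 7 + 2 + 5 = 39

39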